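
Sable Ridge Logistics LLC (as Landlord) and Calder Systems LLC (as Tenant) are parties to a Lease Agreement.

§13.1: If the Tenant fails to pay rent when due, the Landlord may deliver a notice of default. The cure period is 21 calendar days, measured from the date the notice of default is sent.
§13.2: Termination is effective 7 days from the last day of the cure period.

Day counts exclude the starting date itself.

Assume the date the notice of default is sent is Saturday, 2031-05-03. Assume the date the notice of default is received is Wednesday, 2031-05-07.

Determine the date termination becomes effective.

2031-05-31

Adding 21 calendar days to 2031-05-03 gives 2031-05-24, which is the last day of the cure period.
Adding 7 calendar days to 2031-05-24 gives 2031-05-31, which is the date termination becomes effective.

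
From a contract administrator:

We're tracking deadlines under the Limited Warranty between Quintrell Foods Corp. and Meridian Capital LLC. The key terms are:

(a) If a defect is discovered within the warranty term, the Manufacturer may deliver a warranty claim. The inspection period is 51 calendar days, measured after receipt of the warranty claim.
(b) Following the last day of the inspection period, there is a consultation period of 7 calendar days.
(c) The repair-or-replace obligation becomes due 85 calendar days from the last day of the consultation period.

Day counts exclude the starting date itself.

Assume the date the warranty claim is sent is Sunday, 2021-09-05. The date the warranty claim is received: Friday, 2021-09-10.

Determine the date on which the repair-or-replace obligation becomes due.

Adding 51 calendar days to 2021-09-10 gives 2021-10-31, which is the last day of the inspection period.
The last day of the consultation period: 2021-10-31 + 7 days = 2021-11-07.
Adding 85 calendar days to 2021-11-07 gives 2022-01-31, which is the date on which the repair-or-replace obligation becomes due.

2022-01-31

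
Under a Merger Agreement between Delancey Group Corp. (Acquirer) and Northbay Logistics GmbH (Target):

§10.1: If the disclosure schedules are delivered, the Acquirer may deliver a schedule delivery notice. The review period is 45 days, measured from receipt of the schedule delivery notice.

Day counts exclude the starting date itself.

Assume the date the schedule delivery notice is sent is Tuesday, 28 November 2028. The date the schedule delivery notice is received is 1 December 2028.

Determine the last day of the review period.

Adding 45 calendar days to 1 December 2028 gives 15 January 2029, which is the last day of the review period.

15 January 2029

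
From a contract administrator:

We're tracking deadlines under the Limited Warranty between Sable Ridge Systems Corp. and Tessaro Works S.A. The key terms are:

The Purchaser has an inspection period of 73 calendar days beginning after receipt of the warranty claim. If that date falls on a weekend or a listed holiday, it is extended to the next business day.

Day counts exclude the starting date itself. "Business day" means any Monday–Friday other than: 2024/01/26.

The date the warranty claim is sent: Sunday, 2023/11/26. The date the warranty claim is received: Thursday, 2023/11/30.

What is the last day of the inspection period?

2024/02/12

The last day of the inspection period: 73 calendar days after 2023/11/30 is 2024/02/11. That falls on a Sunday, so it rolls to the next business day, Monday, 2024/02/12.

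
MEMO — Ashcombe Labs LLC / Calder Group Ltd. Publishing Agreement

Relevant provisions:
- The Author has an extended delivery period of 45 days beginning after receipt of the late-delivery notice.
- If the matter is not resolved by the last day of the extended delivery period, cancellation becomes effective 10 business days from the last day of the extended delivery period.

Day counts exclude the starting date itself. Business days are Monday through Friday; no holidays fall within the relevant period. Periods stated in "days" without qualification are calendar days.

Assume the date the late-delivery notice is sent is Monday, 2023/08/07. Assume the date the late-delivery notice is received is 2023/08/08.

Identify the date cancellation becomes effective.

The last day of the extended delivery period: 2023/08/08 + 45 days = 2023/09/22.
From Friday, 2023/09/22, 10 business days (Sep 25, Sep 26, Sep 27, Sep 28, Sep 29, Oct 2, Oct 3, Oct 4, Oct 5, Oct 6, skipping weekends) brings us to Friday, 2023/10/06, which is the date cancellation becomes effective.

2023/10/06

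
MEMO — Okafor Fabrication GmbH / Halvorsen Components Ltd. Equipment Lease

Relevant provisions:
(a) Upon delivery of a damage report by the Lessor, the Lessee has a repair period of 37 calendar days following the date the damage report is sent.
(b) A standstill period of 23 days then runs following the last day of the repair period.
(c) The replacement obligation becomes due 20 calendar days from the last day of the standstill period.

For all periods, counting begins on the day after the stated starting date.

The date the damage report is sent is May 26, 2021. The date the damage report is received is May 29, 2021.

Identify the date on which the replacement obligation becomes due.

August 14, 2021

The last day of the repair period: 37 calendar days after May 26, 2021 is July 2, 2021.
The last day of the standstill period: July 2, 2021 + 23 days = July 25, 2021.
The date on which the replacement obligation becomes due: 20 calendar days after July 25, 2021 is August 14, 2021.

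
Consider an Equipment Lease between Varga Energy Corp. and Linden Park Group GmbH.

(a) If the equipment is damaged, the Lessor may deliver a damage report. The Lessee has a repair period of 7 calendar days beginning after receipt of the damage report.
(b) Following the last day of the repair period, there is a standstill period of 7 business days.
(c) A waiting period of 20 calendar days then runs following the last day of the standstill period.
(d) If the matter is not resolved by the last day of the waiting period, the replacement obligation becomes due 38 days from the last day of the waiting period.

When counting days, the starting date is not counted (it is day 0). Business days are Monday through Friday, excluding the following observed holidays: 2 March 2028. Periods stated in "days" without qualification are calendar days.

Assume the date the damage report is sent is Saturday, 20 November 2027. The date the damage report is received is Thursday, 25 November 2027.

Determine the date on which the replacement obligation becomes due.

The last day of the repair period: 7 calendar days after 25 November 2027 is 2 December 2027.
The last day of the standstill period: counting 7 business days from Thursday, 2 December 2027 (Dec 3, Dec 6, Dec 7, Dec 8, Dec 9, Dec 10, Dec 13, skipping weekends) reaches Monday, 13 December 2027.
Adding 20 calendar days to 13 December 2027 gives 2 January 2028, which is the last day of the waiting period.
The date on which the replacement obligation becomes due: 2 January 2028 + 38 days = 9 February 2028.

9 February 2028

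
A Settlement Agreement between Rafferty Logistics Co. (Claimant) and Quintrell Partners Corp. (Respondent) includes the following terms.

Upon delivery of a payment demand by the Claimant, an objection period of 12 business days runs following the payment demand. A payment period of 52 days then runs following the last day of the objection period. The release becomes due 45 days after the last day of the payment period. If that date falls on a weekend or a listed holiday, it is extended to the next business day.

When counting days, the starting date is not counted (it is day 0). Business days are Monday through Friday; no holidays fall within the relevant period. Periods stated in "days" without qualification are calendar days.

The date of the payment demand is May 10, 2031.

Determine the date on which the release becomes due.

Sep 1, 2031

The last day of the objection period: 12 business days after Saturday, May 10, 2031, skipping weekends — May 12, May 13, May 14, May 15, …, May 23, May 26, May 27 — lands on Tuesday, May 27, 2031.
Adding 52 calendar days to May 27, 2031 gives Jul 18, 2031, which is the last day of the payment period.
The date on which the release becomes due: 45 calendar days after Jul 18, 2031 is Sep 1, 2031. Sep 1, 2031 is a Monday, so no roll-forward applies.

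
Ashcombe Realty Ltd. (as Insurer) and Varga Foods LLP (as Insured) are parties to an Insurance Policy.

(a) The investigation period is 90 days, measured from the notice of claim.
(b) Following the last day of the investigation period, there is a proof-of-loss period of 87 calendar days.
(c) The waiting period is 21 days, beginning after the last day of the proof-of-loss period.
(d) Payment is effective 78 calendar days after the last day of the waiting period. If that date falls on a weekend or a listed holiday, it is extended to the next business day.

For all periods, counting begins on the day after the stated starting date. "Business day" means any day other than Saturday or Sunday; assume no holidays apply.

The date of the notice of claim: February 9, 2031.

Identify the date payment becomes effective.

The last day of the investigation period: February 9, 2031 + 90 days = May 10, 2031.
The last day of the proof-of-loss period: 87 calendar days after May 10, 2031 is August 5, 2031.
The last day of the waiting period: 21 calendar days after August 5, 2031 is August 26, 2031.
The date payment becomes effective: 78 calendar days after August 26, 2031 is November 12, 2031. November 12, 2031 is a Wednesday, so no roll-forward applies.

November 12, 2031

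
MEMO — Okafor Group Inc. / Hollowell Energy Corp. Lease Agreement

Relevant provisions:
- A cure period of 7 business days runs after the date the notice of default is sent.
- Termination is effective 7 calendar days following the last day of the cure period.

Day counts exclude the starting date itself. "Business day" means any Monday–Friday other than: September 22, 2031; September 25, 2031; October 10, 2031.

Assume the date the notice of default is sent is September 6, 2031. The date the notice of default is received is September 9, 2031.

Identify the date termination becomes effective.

The last day of the cure period: 7 business days after Saturday, September 6, 2031, skipping weekends — Sep 8, Sep 9, Sep 10, Sep 11, Sep 12, Sep 15, Sep 16 — lands on Tuesday, September 16, 2031.
Adding 7 calendar days to September 16, 2031 gives September 23, 2031, which is the date termination becomes effective.

September 23, 2031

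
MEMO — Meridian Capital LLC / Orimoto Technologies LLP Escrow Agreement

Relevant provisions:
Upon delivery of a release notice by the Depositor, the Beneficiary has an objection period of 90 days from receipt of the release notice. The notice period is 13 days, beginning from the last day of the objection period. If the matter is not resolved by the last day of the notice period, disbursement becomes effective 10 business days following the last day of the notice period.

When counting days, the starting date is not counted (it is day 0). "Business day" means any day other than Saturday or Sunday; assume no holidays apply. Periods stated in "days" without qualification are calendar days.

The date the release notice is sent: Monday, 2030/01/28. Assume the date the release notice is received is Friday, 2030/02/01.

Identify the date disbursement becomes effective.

Adding 90 calendar days to 2030/02/01 gives 2030/05/02, which is the last day of the objection period.
The last day of the notice period: 2030/05/02 + 13 days = 2030/05/15.
The date disbursement becomes effective: 10 business days after Wednesday, 2030/05/15, skipping weekends — May 16, May 17, May 20, May 21, May 22, May 23, May 24, May 27, May 28, May 29 — lands on Wednesday, 2030/05/29.

2030/05/29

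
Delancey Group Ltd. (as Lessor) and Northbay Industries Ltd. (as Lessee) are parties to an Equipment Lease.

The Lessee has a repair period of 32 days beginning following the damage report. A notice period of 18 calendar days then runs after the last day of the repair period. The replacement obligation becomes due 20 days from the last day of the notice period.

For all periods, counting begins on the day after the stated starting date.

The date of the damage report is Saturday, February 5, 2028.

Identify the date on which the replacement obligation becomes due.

April 15, 2028

The last day of the repair period: 32 calendar days after February 5, 2028 is March 8, 2028.
The last day of the notice period: 18 calendar days after March 8, 2028 is March 26, 2028.
The date on which the replacement obligation becomes due: 20 calendar days after March 26, 2028 is April 15, 2028.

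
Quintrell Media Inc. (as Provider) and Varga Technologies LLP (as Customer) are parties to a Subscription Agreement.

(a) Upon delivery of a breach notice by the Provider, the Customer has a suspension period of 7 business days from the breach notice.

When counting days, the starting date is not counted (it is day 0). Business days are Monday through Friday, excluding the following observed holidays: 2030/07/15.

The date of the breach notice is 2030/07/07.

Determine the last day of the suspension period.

From Sunday, 2030/07/07, 7 business days (Jul 8, Jul 9, Jul 10, Jul 11, Jul 12, Jul 16, Jul 17, skipping weekends and the listed holiday on Jul 15) brings us to Wednesday, 2030/07/17, which is the last day of the suspension period.

2030/07/17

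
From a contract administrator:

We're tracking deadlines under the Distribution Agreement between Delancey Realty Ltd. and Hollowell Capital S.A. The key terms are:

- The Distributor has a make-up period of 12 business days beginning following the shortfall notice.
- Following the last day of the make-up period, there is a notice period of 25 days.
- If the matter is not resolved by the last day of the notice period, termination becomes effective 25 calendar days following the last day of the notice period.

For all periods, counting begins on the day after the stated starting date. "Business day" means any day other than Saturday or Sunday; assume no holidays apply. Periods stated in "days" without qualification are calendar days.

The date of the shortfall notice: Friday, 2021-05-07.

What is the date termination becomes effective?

The last day of the make-up period: counting 12 business days from Friday, 2021-05-07 (May 10, May 11, May 12, May 13, …, May 21, May 24, May 25, skipping weekends) reaches Tuesday, 2021-05-25.
The last day of the notice period: 2021-05-25 + 25 days = 2021-06-19.
Adding 25 calendar days to 2021-06-19 gives 2021-07-14, which is the date termination becomes effective.

2021-07-14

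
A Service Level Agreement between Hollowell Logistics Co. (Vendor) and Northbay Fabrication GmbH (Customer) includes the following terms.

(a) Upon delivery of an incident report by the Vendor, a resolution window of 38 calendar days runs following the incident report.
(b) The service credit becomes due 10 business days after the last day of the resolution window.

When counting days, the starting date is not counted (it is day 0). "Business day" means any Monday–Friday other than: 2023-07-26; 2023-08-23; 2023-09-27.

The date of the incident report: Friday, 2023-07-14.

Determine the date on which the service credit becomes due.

Adding 38 calendar days to 2023-07-14 gives 2023-08-21, which is the last day of the resolution window.
The date on which the service credit becomes due: 10 business days after Monday, 2023-08-21, skipping weekends and the listed holiday on Aug 23 — Aug 22, Aug 24, Aug 25, Aug 28, Aug 29, Aug 30, Aug 31, Sep 1, Sep 4, Sep 5 — lands on Tuesday, 2023-09-05.

2023-09-05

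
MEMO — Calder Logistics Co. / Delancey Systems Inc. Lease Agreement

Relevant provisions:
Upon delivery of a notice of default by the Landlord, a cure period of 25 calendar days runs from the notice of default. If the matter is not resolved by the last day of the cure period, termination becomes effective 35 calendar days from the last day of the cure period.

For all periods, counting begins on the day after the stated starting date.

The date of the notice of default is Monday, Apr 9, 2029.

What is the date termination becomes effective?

Jun 8, 2029

The last day of the cure period: 25 calendar days after Apr 9, 2029 is May 4, 2029.
The date termination becomes effective: May 4, 2029 + 35 days = Jun 8, 2029.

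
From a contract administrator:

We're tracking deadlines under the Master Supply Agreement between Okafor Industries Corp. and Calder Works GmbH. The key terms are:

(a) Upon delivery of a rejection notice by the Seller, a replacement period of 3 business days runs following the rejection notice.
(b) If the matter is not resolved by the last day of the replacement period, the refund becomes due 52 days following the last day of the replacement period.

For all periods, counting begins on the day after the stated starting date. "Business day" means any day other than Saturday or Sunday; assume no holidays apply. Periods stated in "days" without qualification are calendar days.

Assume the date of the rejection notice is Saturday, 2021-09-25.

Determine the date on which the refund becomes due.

The last day of the replacement period: counting 3 business days from Saturday, 2021-09-25 (Sep 27, Sep 28, Sep 29, skipping weekends) reaches Wednesday, 2021-09-29.
The date on which the refund becomes due: 52 calendar days after 2021-09-29 is 2021-11-20.

2021-11-20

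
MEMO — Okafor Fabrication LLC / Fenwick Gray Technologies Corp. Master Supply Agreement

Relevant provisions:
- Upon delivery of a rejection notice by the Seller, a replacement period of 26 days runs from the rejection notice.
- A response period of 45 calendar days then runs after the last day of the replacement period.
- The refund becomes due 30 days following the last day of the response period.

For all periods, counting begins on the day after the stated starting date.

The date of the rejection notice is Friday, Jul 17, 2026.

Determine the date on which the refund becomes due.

Oct 26, 2026

The last day of the replacement period: Jul 17, 2026 + 26 days = Aug 12, 2026.
The last day of the response period: Aug 12, 2026 + 45 days = Sep 26, 2026.
The date on which the refund becomes due: Sep 26, 2026 + 30 days = Oct 26, 2026.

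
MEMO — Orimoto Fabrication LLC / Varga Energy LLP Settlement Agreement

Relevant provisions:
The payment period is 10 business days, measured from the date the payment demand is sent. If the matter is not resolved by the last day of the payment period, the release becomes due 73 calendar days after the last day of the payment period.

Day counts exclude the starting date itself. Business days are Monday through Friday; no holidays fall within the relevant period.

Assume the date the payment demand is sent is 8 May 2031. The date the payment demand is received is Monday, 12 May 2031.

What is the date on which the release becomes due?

3 August 2031

The last day of the payment period: counting 10 business days from Thursday, 8 May 2031 (May 9, May 12, May 13, May 14, May 15, May 16, May 19, May 20, May 21, May 22, skipping weekends) reaches Thursday, 22 May 2031.
Adding 73 calendar days to 22 May 2031 gives 3 August 2031, which is the date on which the release becomes due.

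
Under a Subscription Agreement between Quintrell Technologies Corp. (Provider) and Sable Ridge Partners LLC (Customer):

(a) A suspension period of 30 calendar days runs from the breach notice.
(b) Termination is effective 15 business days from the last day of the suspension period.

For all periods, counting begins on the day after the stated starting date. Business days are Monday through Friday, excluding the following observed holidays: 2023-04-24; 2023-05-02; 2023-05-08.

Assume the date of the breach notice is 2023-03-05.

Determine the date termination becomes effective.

The last day of the suspension period: 30 calendar days after 2023-03-05 is 2023-04-04.
The date termination becomes effective: counting 15 business days from Tuesday, 2023-04-04 (Apr 5, Apr 6, Apr 7, Apr 10, …, Apr 21, Apr 25, Apr 26, skipping weekends and the listed holiday on Apr 24) reaches Wednesday, 2023-04-26.

2023-04-26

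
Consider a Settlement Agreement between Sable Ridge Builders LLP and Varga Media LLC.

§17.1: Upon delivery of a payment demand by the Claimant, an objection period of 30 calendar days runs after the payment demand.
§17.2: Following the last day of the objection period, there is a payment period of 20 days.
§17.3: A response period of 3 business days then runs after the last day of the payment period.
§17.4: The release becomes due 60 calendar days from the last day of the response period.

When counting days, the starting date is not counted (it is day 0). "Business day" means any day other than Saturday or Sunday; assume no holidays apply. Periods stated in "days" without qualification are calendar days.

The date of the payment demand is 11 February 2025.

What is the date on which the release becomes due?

Adding 30 calendar days to 11 February 2025 gives 13 March 2025, which is the last day of the objection period.
The last day of the payment period: 20 calendar days after 13 March 2025 is 2 April 2025.
The last day of the response period: counting 3 business days from Wednesday, 2 April 2025 (Apr 3, Apr 4, Apr 7, skipping weekends) reaches Monday, 7 April 2025.
The date on which the release becomes due: 60 calendar days after 7 April 2025 is 6 June 2025.

6 June 2025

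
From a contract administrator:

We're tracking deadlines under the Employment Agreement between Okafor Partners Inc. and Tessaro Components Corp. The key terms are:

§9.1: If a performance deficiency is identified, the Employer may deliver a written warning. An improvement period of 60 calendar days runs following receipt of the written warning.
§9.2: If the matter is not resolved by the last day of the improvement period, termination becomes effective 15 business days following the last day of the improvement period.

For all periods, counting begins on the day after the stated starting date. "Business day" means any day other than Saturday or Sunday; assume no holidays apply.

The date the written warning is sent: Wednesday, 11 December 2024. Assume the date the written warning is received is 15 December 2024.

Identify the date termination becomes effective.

6 March 2025

The last day of the improvement period: 15 December 2024 + 60 days = 13 February 2025.
From Thursday, 13 February 2025, 15 business days (Feb 14, Feb 17, Feb 18, Feb 19, …, Mar 4, Mar 5, Mar 6, skipping weekends) brings us to Thursday, 6 March 2025, which is the date termination becomes effective.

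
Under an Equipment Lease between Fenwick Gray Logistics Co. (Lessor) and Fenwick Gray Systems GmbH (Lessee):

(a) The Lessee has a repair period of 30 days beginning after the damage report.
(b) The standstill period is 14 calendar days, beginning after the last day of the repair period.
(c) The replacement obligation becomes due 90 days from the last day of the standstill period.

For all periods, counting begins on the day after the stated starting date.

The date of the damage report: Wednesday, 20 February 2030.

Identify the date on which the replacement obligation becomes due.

Adding 30 calendar days to 20 February 2030 gives 22 March 2030, which is the last day of the repair period.
The last day of the standstill period: 14 calendar days after 22 March 2030 is 5 April 2030.
The date on which the replacement obligation becomes due: 5 April 2030 + 90 days = 4 July 2030.

4 July 2030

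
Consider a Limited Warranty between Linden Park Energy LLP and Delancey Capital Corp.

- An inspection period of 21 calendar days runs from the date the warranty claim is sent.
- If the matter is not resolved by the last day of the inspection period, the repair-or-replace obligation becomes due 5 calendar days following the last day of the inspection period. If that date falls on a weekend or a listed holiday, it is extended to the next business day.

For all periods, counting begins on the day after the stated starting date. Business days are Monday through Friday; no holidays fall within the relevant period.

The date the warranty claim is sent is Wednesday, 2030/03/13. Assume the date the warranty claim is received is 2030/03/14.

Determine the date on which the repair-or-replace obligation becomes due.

2030/04/08

Adding 21 calendar days to 2030/03/13 gives 2030/04/03, which is the last day of the inspection period.
Adding 5 calendar days to 2030/04/03 gives 2030/04/08, which is the date on which the repair-or-replace obligation becomes due. 2030/04/08 is a Monday, so no roll-forward applies.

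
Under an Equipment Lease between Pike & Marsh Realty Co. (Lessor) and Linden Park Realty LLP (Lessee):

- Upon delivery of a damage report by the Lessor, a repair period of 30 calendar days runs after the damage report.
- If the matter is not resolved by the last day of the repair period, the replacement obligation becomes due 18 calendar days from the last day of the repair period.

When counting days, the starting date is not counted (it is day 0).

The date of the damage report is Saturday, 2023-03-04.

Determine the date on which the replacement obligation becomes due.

Adding 30 calendar days to 2023-03-04 gives 2023-04-03, which is the last day of the repair period.
Adding 18 calendar days to 2023-04-03 gives 2023-04-21, which is the date on which the replacement obligation becomes due.

2023-04-21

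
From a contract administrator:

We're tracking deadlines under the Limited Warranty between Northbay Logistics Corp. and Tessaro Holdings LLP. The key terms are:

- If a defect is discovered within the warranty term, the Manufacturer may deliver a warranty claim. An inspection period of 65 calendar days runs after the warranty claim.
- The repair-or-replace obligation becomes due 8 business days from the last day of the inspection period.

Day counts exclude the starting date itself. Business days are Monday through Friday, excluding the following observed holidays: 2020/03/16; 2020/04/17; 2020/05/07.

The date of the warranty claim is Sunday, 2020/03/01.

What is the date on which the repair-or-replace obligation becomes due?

Adding 65 calendar days to 2020/03/01 gives 2020/05/05, which is the last day of the inspection period.
From Tuesday, 2020/05/05, 8 business days (May 6, May 8, May 11, May 12, May 13, May 14, May 15, May 18, skipping weekends and the listed holiday on May 7) brings us to Monday, 2020/05/18, which is the date on which the repair-or-replace obligation becomes due.

2020/05/18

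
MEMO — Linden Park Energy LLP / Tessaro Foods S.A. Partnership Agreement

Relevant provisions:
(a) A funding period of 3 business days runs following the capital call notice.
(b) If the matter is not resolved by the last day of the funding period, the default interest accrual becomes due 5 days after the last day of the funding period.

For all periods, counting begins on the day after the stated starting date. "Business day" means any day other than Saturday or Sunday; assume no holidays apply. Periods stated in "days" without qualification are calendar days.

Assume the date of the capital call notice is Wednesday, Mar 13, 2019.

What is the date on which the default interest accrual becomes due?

The last day of the funding period: 3 business days after Wednesday, Mar 13, 2019, skipping weekends — Mar 14, Mar 15, Mar 18 — lands on Monday, Mar 18, 2019.
Adding 5 calendar days to Mar 18, 2019 gives Mar 23, 2019, which is the date on which the default interest accrual becomes due.

Mar 23, 2019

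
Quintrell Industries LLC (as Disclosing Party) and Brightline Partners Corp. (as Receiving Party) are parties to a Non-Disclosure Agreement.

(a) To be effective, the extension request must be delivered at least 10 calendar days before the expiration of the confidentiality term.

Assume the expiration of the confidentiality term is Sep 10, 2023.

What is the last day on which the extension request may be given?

Counting back 10 calendar days from Sep 10, 2023 gives Aug 31, 2023.

Aug 31, 2023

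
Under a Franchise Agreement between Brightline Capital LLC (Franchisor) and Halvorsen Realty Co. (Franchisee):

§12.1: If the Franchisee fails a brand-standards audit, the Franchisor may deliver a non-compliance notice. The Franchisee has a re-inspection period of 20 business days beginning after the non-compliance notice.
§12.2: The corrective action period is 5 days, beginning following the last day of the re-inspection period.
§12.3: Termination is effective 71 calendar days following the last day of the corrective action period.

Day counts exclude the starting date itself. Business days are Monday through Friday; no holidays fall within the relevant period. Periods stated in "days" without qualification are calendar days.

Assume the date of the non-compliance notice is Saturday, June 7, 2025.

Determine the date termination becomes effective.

From Saturday, June 7, 2025, 20 business days (Jun 9, Jun 10, Jun 11, Jun 12, …, Jul 2, Jul 3, Jul 4, skipping weekends) brings us to Friday, July 4, 2025, which is the last day of the re-inspection period.
The last day of the corrective action period: 5 calendar days after July 4, 2025 is July 9, 2025.
The date termination becomes effective: July 9, 2025 + 71 days = September 18, 2025.

September 18, 2025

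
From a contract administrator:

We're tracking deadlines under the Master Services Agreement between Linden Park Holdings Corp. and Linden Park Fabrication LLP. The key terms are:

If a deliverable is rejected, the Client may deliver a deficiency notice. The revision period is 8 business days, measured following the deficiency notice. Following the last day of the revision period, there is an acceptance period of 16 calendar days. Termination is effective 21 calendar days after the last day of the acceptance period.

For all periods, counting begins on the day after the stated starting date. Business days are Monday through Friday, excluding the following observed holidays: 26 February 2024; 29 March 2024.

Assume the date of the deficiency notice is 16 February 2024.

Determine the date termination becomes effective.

The last day of the revision period: 8 business days after Friday, 16 February 2024, skipping weekends and the listed holiday on Feb 26 — Feb 19, Feb 20, Feb 21, Feb 22, Feb 23, Feb 27, Feb 28, Feb 29 — lands on Thursday, 29 February 2024.
The last day of the acceptance period: 29 February 2024 + 16 days = 16 March 2024.
Adding 21 calendar days to 16 March 2024 gives 6 April 2024, which is the date termination becomes effective.

6 April 2024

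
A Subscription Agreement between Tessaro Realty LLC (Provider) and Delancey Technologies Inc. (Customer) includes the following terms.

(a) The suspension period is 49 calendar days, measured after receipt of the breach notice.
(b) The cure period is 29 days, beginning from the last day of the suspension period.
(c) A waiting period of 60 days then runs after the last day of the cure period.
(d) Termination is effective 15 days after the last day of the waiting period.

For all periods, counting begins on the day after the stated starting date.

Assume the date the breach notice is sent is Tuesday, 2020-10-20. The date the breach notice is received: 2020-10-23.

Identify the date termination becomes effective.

2021-03-25

The last day of the suspension period: 2020-10-23 + 49 days = 2020-12-11.
Adding 29 calendar days to 2020-12-11 gives 2021-01-09, which is the last day of the cure period.
The last day of the waiting period: 2021-01-09 + 60 days = 2021-03-10.
The date termination becomes effective: 2021-03-10 + 15 days = 2021-03-25.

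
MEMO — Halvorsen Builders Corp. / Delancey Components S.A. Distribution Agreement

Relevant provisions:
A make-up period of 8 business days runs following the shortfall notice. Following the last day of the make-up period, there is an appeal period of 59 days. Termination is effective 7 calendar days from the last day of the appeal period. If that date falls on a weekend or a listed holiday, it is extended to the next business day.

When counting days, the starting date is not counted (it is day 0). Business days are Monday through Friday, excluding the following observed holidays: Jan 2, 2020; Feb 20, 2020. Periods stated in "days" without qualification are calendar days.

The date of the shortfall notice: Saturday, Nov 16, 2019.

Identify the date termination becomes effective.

Feb 3, 2020

From Saturday, Nov 16, 2019, 8 business days (Nov 18, Nov 19, Nov 20, Nov 21, Nov 22, Nov 25, Nov 26, Nov 27, skipping weekends) brings us to Wednesday, Nov 27, 2019, which is the last day of the make-up period.
The last day of the appeal period: Nov 27, 2019 + 59 days = Jan 25, 2020.
Adding 7 calendar days to Jan 25, 2020 gives Feb 1, 2020, which is the date termination becomes effective. That falls on a Saturday, so it rolls to the next business day, Monday, Feb 3, 2020.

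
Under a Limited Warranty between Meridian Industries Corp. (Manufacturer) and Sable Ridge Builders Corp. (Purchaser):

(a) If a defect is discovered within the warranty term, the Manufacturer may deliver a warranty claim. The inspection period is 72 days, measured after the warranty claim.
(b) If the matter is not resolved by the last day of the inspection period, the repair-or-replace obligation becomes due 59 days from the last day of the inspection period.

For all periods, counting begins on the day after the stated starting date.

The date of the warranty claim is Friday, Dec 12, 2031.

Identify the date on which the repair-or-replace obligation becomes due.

Adding 72 calendar days to Dec 12, 2031 gives Feb 22, 2032, which is the last day of the inspection period.
The date on which the repair-or-replace obligation becomes due: Feb 22, 2032 + 59 days = Apr 21, 2032.

Apr 21, 2032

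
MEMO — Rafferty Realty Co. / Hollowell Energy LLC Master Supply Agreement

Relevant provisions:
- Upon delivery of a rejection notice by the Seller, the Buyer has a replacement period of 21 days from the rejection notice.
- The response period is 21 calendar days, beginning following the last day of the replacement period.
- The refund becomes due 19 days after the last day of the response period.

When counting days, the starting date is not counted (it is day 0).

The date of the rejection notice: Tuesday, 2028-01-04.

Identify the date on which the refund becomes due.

2028-03-05

The last day of the replacement period: 21 calendar days after 2028-01-04 is 2028-01-25.
Adding 21 calendar days to 2028-01-25 gives 2028-02-15, which is the last day of the response period.
Adding 19 calendar days to 2028-02-15 gives 2028-03-05, which is the date on which the refund becomes due.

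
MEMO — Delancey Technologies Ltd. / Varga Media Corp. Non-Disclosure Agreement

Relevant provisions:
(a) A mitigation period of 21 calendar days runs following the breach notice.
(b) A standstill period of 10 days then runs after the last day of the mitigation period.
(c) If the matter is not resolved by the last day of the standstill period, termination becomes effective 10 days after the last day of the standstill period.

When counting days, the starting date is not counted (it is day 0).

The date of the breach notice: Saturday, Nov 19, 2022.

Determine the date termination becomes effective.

The last day of the mitigation period: Nov 19, 2022 + 21 days = Dec 10, 2022.
The last day of the standstill period: 10 calendar days after Dec 10, 2022 is Dec 20, 2022.
The date termination becomes effective: Dec 20, 2022 + 10 days = Dec 30, 2022.

Dec 30, 2022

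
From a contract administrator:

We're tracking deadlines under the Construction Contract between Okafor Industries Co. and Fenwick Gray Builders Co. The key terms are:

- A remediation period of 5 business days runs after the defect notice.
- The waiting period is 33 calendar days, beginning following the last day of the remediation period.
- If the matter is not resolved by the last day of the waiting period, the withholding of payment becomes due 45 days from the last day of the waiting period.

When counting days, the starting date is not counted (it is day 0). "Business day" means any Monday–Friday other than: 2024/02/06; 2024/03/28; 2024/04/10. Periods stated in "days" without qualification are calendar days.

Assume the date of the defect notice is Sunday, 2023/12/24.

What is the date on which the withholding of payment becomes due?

2024/03/16

From Sunday, 2023/12/24, 5 business days (Dec 25, Dec 26, Dec 27, Dec 28, Dec 29, skipping weekends) brings us to Friday, 2023/12/29, which is the last day of the remediation period.
The last day of the waiting period: 33 calendar days after 2023/12/29 is 2024/01/31.
Adding 45 calendar days to 2024/01/31 gives 2024/03/16, which is the date on which the withholding of payment becomes due.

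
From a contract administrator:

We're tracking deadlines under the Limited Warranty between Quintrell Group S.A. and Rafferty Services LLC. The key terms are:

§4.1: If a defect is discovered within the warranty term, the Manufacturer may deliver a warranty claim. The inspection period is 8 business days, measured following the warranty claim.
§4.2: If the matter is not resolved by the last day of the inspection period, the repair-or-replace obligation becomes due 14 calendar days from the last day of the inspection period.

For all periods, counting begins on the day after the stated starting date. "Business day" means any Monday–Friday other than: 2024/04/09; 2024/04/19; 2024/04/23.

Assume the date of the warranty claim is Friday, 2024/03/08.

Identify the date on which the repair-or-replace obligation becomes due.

The last day of the inspection period: counting 8 business days from Friday, 2024/03/08 (Mar 11, Mar 12, Mar 13, Mar 14, Mar 15, Mar 18, Mar 19, Mar 20, skipping weekends) reaches Wednesday, 2024/03/20.
The date on which the repair-or-replace obligation becomes due: 2024/03/20 + 14 days = 2024/04/03.

2024/04/03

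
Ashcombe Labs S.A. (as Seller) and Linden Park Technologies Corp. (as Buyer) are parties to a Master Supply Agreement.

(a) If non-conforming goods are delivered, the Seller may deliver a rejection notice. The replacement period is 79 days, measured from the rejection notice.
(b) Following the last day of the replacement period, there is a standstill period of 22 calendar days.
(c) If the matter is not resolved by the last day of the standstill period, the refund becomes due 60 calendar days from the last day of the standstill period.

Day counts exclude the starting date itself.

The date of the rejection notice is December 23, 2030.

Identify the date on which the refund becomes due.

Adding 79 calendar days to December 23, 2030 gives March 12, 2031, which is the last day of the replacement period.
The last day of the standstill period: March 12, 2031 + 22 days = April 3, 2031.
The date on which the refund becomes due: April 3, 2031 + 60 days = June 2, 2031.

June 2, 2031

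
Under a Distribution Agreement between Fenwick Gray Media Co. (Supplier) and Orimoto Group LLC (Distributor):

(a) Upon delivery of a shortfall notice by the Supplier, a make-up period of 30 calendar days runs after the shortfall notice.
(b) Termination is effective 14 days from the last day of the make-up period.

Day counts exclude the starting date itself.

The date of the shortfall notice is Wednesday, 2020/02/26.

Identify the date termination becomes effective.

The last day of the make-up period: 2020/02/26 + 30 days = 2020/03/27.
Adding 14 calendar days to 2020/03/27 gives 2020/04/10, which is the date termination becomes effective.

2020/04/10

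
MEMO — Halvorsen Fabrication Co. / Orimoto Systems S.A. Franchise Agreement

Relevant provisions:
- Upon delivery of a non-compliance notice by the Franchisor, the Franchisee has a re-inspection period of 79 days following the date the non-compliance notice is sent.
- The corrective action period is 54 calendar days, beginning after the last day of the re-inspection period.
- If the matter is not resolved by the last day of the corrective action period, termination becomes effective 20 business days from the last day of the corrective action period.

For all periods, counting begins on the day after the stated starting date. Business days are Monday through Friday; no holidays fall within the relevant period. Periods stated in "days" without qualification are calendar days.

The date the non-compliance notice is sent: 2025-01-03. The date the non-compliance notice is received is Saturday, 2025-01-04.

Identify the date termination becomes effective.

The last day of the re-inspection period: 2025-01-03 + 79 days = 2025-03-23.
Adding 54 calendar days to 2025-03-23 gives 2025-05-16, which is the last day of the corrective action period.
The date termination becomes effective: 20 business days after Friday, 2025-05-16, skipping weekends — May 19, May 20, May 21, May 22, …, Jun 11, Jun 12, Jun 13 — lands on Friday, 2025-06-13.

2025-06-13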